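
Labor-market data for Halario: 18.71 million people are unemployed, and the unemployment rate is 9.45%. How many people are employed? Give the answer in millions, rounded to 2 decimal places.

Labor force = U / u = 18.71 / 0.0945 ≈ 197.99 million.
Employed = labor force − unemployed = 197.99 − 18.71 = 179.28 million.

About 179.28 million are employed.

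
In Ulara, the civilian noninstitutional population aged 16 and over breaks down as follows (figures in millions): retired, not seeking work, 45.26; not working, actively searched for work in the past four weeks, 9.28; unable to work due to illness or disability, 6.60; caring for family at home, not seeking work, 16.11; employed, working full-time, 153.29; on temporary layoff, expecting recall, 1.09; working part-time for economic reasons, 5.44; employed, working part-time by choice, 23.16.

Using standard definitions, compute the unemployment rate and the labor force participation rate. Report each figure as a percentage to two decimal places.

Unemployment rate ≈ 5.39%; labor force participation rate ≈ 73.88%.

Employed = 153.29 + 5.44 + 23.16 = 181.89 million (anyone who worked, including part-time for economic reasons, counts as employed).
Unemployed = 9.28 + 1.09 = 10.37 million (jobless and actively searching, or on temporary layoff).
Labor force = 181.89 + 10.37 = 192.26 million.
Not in labor force = 45.26 + 6.60 + 16.11 = 67.97 million (those not working and not actively searching are outside the labor force).
Civilian working-age population = 192.26 + 67.97 = 260.23 million.
Unemployment rate = 10.37 / 192.26 = 5.39%.
Labor force participation rate = 192.26 / 260.23 = 73.88%.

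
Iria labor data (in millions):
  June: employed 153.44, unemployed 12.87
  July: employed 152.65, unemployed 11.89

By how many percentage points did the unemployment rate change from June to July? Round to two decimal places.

June: labor force = 153.44 + 12.87 = 166.31; u = 12.87/166.31 = 7.74%.
July: labor force = 152.65 + 11.89 = 164.54; u = 11.89/164.54 = 7.23%.
Change = 7.23% − 7.74% = −0.51 pp.

The unemployment rate changed by −0.51 percentage points.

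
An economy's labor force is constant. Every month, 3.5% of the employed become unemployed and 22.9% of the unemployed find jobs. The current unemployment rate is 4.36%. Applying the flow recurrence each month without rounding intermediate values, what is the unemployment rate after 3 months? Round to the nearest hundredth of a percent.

With a fixed labor force, u_{t+1} = u_t + s·(1−u_t) − f·u_t = u_t·(1−s−f) + s.
Here 1−s−f = 0.736 and s = 0.035.
u_1 = 0.043600 × 0.736 + 0.035 = 0.067090.
u_2 = 0.067090 × 0.736 + 0.035 = 0.084378.
u_3 = 0.084378 × 0.736 + 0.035 = 0.097102.

Unemployment rate after three months ≈ 9.71%.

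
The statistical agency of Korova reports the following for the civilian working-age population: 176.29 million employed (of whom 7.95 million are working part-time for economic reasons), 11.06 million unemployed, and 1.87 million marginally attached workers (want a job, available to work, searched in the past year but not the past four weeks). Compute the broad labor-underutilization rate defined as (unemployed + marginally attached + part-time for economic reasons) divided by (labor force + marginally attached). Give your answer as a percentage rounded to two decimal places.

Broad underutilization rate ≈ 11.03%.

Labor force = 176.29 + 11.06 = 187.35 million.
Numerator = 11.06 + 1.87 + 7.95 = 20.88 million.
Denominator = 187.35 + 1.87 = 189.22 million.
Broad rate = 20.88 / 189.22 = 11.03%.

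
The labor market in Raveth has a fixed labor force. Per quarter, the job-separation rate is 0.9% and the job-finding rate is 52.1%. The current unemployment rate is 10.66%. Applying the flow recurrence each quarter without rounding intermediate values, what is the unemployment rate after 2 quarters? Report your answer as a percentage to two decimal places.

With a fixed labor force, u_{t+1} = u_t + s·(1−u_t) − f·u_t = u_t·(1−s−f) + s.
Here 1−s−f = 0.470 and s = 0.009.
u_1 = 0.106600 × 0.470 + 0.009 = 0.059102.
u_2 = 0.059102 × 0.470 + 0.009 = 0.036778.

Unemployment rate after two quarters ≈ 3.68%.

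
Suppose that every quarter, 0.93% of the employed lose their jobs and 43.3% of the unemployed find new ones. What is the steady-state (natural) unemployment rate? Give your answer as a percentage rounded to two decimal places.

Steady-state unemployment rate ≈ 2.10%.

At steady state the flows balance: s·E = f·U, so U/(E+U) = s/(s+f).
u* = 0.93 / (0.93 + 43.3) = 0.93 / 44.23 = 2.10%.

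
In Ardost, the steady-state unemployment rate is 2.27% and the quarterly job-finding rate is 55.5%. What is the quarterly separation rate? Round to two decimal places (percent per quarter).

Separation rate ≈ 1.29% per quarter.

From u* = s/(s+f): s = u·f/(1−u).
s = 0.0227 × 55.5 / (1 − 0.0227) = 1.2599 / 0.9773 ≈ 1.29% per quarter.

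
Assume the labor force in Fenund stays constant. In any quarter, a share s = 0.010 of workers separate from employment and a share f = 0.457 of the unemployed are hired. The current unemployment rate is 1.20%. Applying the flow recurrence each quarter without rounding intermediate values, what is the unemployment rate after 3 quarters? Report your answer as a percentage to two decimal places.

With a fixed labor force, u_{t+1} = u_t + s·(1−u_t) − f·u_t = u_t·(1−s−f) + s.
Here 1−s−f = 0.533 and s = 0.010.
u_1 = 0.012000 × 0.533 + 0.010 = 0.016396.
u_2 = 0.016396 × 0.533 + 0.010 = 0.018739.
u_3 = 0.018739 × 0.533 + 0.010 = 0.019988.

Unemployment rate after three quarters ≈ 2.00%.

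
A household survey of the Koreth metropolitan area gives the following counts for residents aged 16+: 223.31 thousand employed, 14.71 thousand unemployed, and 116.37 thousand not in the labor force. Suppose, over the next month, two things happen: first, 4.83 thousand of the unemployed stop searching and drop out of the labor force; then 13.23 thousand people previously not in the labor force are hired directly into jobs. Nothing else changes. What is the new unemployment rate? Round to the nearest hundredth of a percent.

New unemployment rate ≈ 4.01%.

Initially, labor force = 223.31 + 14.71 = 238.02 thousand, so u = 14.71/238.02 = 6.18%.
After the first change, unemployed and labor force both fall by 4.83 → E = 223.31, U = 9.88, labor force = 233.19 thousand.
After the second change, employed and labor force both rise by 13.23; unemployed unchanged → E = 236.54, U = 9.88, labor force = 246.42 thousand.
New unemployment rate = 9.88 / 246.42 = 4.01%.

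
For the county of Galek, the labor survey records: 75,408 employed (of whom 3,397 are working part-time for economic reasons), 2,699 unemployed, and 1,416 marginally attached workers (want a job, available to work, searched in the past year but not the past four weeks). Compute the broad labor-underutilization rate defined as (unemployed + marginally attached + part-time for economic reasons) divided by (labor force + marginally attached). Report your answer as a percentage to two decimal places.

Labor force = 75,408 + 2,699 = 78,107.
Numerator = 2,699 + 1,416 + 3,397 = 7,512.
Denominator = 78,107 + 1,416 = 79,523.
Broad rate = 7,512 / 79,523 = 9.45%.

Broad underutilization rate ≈ 9.45%.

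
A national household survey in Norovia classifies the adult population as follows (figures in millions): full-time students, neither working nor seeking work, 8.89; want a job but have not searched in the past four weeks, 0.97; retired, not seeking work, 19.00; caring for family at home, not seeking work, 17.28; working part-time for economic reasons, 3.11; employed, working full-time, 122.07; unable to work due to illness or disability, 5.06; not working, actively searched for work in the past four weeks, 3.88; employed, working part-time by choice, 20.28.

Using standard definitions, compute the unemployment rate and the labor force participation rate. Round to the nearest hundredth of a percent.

Employed = 3.11 + 122.07 + 20.28 = 145.46 million (anyone who worked, including part-time for economic reasons, counts as employed).
Unemployed = 3.88 million.
Labor force = 145.46 + 3.88 = 149.34 million.
Not in labor force = 8.89 + 0.97 + 19.00 + 17.28 + 5.06 = 51.20 million (those not working and not actively searching are outside the labor force — including those who want a job but have given up searching).
Civilian working-age population = 149.34 + 51.20 = 200.54 million.
Unemployment rate = 3.88 / 149.34 = 2.60%.
Labor force participation rate = 149.34 / 200.54 = 74.47%.

Unemployment rate ≈ 2.60%; labor force participation rate ≈ 74.47%.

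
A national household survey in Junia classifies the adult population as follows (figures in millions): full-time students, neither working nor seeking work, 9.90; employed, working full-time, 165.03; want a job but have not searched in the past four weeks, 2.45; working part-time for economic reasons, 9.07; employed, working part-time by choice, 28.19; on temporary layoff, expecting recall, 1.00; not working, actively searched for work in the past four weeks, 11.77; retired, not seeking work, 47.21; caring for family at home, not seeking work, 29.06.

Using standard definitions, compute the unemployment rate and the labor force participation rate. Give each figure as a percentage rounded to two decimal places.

Employed = 165.03 + 9.07 + 28.19 = 202.29 million (anyone who worked, including part-time for economic reasons, counts as employed).
Unemployed = 1.00 + 11.77 = 12.77 million (jobless and actively searching, or on temporary layoff).
Labor force = 202.29 + 12.77 = 215.06 million.
Not in labor force = 9.90 + 2.45 + 47.21 + 29.06 = 88.62 million (those not working and not actively searching are outside the labor force — including those who want a job but have given up searching).
Civilian working-age population = 215.06 + 88.62 = 303.68 million.
Unemployment rate = 12.77 / 215.06 = 5.94%.
Labor force participation rate = 215.06 / 303.68 = 70.82%.

Unemployment rate ≈ 5.94%; labor force participation rate ≈ 70.82%.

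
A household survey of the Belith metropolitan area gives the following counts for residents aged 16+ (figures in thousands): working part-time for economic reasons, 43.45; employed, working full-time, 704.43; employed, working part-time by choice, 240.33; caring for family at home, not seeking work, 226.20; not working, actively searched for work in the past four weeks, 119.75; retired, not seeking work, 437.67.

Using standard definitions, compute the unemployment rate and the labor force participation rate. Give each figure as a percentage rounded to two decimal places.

Employed = 43.45 + 704.43 + 240.33 = 988.21 thousand (anyone who worked, including part-time for economic reasons, counts as employed).
Unemployed = 119.75 thousand.
Labor force = 988.21 + 119.75 = 1,107.96 thousand.
Not in labor force = 226.20 + 437.67 = 663.87 thousand (those not working and not actively searching are outside the labor force).
Civilian working-age population = 1,107.96 + 663.87 = 1,771.83 thousand.
Unemployment rate = 119.75 / 1,107.96 = 10.81%.
Labor force participation rate = 1,107.96 / 1,771.83 = 62.53%.

Unemployment rate ≈ 10.81%; labor force participation rate ≈ 62.53%.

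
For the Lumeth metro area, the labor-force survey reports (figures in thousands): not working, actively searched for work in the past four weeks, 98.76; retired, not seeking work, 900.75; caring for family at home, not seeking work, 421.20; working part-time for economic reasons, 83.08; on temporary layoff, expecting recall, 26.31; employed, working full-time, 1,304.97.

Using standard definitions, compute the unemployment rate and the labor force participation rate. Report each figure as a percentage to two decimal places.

Employed = 83.08 + 1,304.97 = 1,388.05 thousand (anyone who worked, including part-time for economic reasons, counts as employed).
Unemployed = 98.76 + 26.31 = 125.07 thousand (jobless and actively searching, or on temporary layoff).
Labor force = 1,388.05 + 125.07 = 1,513.12 thousand.
Not in labor force = 900.75 + 421.20 = 1,321.95 thousand (those not working and not actively searching are outside the labor force).
Civilian working-age population = 1,513.12 + 1,321.95 = 2,835.07 thousand.
Unemployment rate = 125.07 / 1,513.12 = 8.27%.
Labor force participation rate = 1,513.12 / 2,835.07 = 53.37%.

Unemployment rate ≈ 8.27%; labor force participation rate ≈ 53.37%.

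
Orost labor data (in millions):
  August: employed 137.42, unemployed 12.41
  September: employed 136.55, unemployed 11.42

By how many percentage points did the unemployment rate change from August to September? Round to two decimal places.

August: labor force = 137.42 + 12.41 = 149.83; u = 12.41/149.83 = 8.28%.
September: labor force = 136.55 + 11.42 = 147.97; u = 11.42/147.97 = 7.72%.
Change = 7.72% − 8.28% = −0.56 pp.

The unemployment rate changed by −0.56 percentage points.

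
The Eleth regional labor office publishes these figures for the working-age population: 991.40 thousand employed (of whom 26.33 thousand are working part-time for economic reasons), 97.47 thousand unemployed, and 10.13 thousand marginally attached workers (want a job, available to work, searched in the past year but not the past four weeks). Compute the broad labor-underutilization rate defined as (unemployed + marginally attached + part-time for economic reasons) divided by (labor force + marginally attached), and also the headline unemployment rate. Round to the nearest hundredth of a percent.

Broad underutilization rate ≈ 12.19%; headline unemployment rate ≈ 8.95%.

Labor force = 991.40 + 97.47 = 1,088.87 thousand.
Numerator = 97.47 + 10.13 + 26.33 = 133.93 thousand.
Denominator = 1,088.87 + 10.13 = 1,099.00 thousand.
Broad rate = 133.93 / 1,099.00 = 12.19%.
Headline unemployment rate = 97.47 / 1,088.87 = 8.95%.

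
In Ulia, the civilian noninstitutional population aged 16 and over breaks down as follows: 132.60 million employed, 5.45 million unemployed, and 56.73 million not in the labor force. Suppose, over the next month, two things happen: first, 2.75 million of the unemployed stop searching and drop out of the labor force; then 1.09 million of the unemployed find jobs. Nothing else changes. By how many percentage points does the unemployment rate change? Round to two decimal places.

Initially, labor force = 132.60 + 5.45 = 138.05 million, so u = 5.45/138.05 = 3.95%.
After the first change, unemployed and labor force both fall by 2.75 → E = 132.60, U = 2.70, labor force = 135.30 million.
After the second change, unemployed falls and employed rises by 1.09; labor force unchanged → E = 133.69, U = 1.61, labor force = 135.30 million.
New unemployment rate = 1.61 / 135.30 = 1.19%.
Change = 1.19% − 3.95% = −2.76 percentage points.

The unemployment rate changes by −2.76 percentage points.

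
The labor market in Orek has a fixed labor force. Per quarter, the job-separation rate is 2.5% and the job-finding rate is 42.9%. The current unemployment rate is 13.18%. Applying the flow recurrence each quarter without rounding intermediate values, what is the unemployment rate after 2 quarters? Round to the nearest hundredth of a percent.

With a fixed labor force, u_{t+1} = u_t + s·(1−u_t) − f·u_t = u_t·(1−s−f) + s.
Here 1−s−f = 0.546 and s = 0.025.
u_1 = 0.131800 × 0.546 + 0.025 = 0.096963.
u_2 = 0.096963 × 0.546 + 0.025 = 0.077942.

Unemployment rate after two quarters ≈ 7.79%.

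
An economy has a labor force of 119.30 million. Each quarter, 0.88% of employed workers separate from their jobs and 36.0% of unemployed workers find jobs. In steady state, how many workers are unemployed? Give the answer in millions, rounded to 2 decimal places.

Steady-state unemployment rate u* = s/(s+f) = 0.88/(0.88+36.0) = 0.023861.
Unemployed = u* × labor force = 0.023861 × 119.30 ≈ 2.85 million.

About 2.85 million are unemployed in steady state.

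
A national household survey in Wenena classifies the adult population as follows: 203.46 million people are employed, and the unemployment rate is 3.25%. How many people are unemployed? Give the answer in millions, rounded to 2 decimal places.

About 6.83 million are unemployed.

Let U be the number unemployed. The labor force is E + U, and U/(E+U) = 0.0325.
So U = 0.0325 × 203.46 / (1 − 0.0325) = 6.6125 / 0.9675 ≈ 6.83 million.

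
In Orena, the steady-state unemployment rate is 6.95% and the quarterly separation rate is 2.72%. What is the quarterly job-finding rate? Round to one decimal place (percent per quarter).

Job-finding rate ≈ 36.4% per quarter.

From u* = s/(s+f): f = s·(1−u)/u.
f = 2.72 × (1 − 0.0695) / 0.0695 = 2.5310 / 0.0695 ≈ 36.4% per quarter.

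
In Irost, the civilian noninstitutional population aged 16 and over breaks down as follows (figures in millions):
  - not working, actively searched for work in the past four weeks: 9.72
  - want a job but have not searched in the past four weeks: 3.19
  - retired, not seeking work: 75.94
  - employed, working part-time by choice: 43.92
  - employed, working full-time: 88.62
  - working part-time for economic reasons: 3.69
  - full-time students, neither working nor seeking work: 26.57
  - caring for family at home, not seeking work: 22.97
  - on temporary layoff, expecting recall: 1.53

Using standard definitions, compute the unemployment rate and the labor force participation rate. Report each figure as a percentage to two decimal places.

Unemployment rate ≈ 7.63%; labor force participation rate ≈ 53.41%.

Employed = 43.92 + 88.62 + 3.69 = 136.23 million (anyone who worked, including part-time for economic reasons, counts as employed).
Unemployed = 9.72 + 1.53 = 11.25 million (jobless and actively searching, or on temporary layoff).
Labor force = 136.23 + 11.25 = 147.48 million.
Not in labor force = 3.19 + 75.94 + 26.57 + 22.97 = 128.67 million (those not working and not actively searching are outside the labor force — including those who want a job but have given up searching).
Civilian working-age population = 147.48 + 128.67 = 276.15 million.
Unemployment rate = 11.25 / 147.48 = 7.63%.
Labor force participation rate = 147.48 / 276.15 = 53.41%.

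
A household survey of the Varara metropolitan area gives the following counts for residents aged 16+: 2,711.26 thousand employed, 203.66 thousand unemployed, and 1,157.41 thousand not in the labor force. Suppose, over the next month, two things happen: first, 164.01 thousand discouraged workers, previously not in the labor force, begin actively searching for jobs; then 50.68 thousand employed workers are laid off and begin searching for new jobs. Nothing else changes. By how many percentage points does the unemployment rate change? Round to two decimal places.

The unemployment rate changes by +6.60 percentage points.

Initially, labor force = 2,711.26 + 203.66 = 2,914.92 thousand, so u = 203.66/2,914.92 = 6.99%.
After the first change, unemployed and labor force both rise by 164.01 → E = 2,711.26, U = 367.67, labor force = 3,078.93 thousand.
After the second change, employed falls and unemployed rises by 50.68; labor force unchanged → E = 2,660.58, U = 418.35, labor force = 3,078.93 thousand.
New unemployment rate = 418.35 / 3,078.93 = 13.59%.
Change = 13.59% − 6.99% = +6.60 percentage points.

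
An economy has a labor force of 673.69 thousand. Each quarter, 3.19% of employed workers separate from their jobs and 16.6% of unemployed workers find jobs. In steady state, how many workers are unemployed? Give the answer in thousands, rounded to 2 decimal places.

About 108.59 thousand are unemployed in steady state.

Steady-state unemployment rate u* = s/(s+f) = 3.19/(3.19+16.6) = 0.161193.
Unemployed = u* × labor force = 0.161193 × 673.69 ≈ 108.59 thousand.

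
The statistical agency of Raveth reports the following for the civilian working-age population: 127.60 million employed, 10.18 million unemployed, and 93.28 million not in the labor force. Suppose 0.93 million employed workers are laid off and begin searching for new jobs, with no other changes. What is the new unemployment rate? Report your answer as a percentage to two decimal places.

New unemployment rate ≈ 8.06%.

Initially, labor force = 127.60 + 10.18 = 137.78 million, so u = 10.18/137.78 = 7.39%.
After the change, employed falls and unemployed rises by 0.93; labor force unchanged → E = 126.67, U = 11.11, labor force = 137.78 million.
New unemployment rate = 11.11 / 137.78 = 8.06%.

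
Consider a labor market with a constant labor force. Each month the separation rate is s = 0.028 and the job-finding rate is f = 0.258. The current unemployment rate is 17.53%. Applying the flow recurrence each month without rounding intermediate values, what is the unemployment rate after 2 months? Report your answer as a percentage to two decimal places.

Unemployment rate after two months ≈ 13.74%.

With a fixed labor force, u_{t+1} = u_t + s·(1−u_t) − f·u_t = u_t·(1−s−f) + s.
Here 1−s−f = 0.714 and s = 0.028.
u_1 = 0.175300 × 0.714 + 0.028 = 0.153164.
u_2 = 0.153164 × 0.714 + 0.028 = 0.137359.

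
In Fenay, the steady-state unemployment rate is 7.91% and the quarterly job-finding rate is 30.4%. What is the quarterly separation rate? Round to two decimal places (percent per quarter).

Separation rate ≈ 2.61% per quarter.

From u* = s/(s+f): s = u·f/(1−u).
s = 0.0791 × 30.4 / (1 − 0.0791) = 2.4046 / 0.9209 ≈ 2.61% per quarter.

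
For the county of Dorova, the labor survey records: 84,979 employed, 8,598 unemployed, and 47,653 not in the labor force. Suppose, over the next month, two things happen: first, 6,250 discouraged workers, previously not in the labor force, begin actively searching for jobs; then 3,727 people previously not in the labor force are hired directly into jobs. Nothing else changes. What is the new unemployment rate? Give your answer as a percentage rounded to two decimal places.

New unemployment rate ≈ 14.34%.

Initially, labor force = 84,979 + 8,598 = 93,577, so u = 8,598/93,577 = 9.19%.
After the first change, unemployed and labor force both rise by 6,250 → E = 84,979, U = 14,848, labor force = 99,827.
After the second change, employed and labor force both rise by 3,727; unemployed unchanged → E = 88,706, U = 14,848, labor force = 103,554.
New unemployment rate = 14,848 / 103,554 = 14.34%.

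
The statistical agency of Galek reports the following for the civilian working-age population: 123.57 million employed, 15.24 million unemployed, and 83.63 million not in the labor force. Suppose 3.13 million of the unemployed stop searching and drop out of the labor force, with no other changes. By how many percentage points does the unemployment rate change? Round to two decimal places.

The unemployment rate changes by −2.05 percentage points.

Initially, labor force = 123.57 + 15.24 = 138.81 million, so u = 15.24/138.81 = 10.98%.
After the change, unemployed and labor force both fall by 3.13 → E = 123.57, U = 12.11, labor force = 135.68 million.
New unemployment rate = 12.11 / 135.68 = 8.93%.
Change = 8.93% − 10.98% = −2.05 percentage points.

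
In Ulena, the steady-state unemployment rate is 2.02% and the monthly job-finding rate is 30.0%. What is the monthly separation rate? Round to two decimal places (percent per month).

Separation rate ≈ 0.62% per month.

From u* = s/(s+f): s = u·f/(1−u).
s = 0.0202 × 30.0 / (1 − 0.0202) = 0.6060 / 0.9798 ≈ 0.62% per month.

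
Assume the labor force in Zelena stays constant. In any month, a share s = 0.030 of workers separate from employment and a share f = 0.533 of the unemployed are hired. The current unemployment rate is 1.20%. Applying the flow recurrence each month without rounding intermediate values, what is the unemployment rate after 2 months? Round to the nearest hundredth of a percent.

With a fixed labor force, u_{t+1} = u_t + s·(1−u_t) − f·u_t = u_t·(1−s−f) + s.
Here 1−s−f = 0.437 and s = 0.030.
u_1 = 0.012000 × 0.437 + 0.030 = 0.035244.
u_2 = 0.035244 × 0.437 + 0.030 = 0.045402.

Unemployment rate after two months ≈ 4.54%.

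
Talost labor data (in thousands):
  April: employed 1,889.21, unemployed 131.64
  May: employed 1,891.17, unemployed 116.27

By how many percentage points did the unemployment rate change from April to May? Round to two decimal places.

April: labor force = 1,889.21 + 131.64 = 2,020.85; u = 131.64/2,020.85 = 6.51%.
May: labor force = 1,891.17 + 116.27 = 2,007.44; u = 116.27/2,007.44 = 5.79%.
Change = 5.79% − 6.51% = −0.72 pp.

The unemployment rate changed by −0.72 percentage points.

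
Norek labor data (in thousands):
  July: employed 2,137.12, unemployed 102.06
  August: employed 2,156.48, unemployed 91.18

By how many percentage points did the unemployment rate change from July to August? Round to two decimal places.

July: labor force = 2,137.12 + 102.06 = 2,239.18; u = 102.06/2,239.18 = 4.56%.
August: labor force = 2,156.48 + 91.18 = 2,247.66; u = 91.18/2,247.66 = 4.06%.
Change = 4.06% − 4.56% = −0.50 pp.

The unemployment rate changed by −0.50 percentage points.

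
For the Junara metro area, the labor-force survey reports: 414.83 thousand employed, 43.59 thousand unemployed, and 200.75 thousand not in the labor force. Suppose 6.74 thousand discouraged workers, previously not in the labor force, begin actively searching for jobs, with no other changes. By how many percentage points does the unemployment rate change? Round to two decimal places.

Initially, labor force = 414.83 + 43.59 = 458.42 thousand, so u = 43.59/458.42 = 9.51%.
After the change, unemployed and labor force both rise by 6.74 → E = 414.83, U = 50.33, labor force = 465.16 thousand.
New unemployment rate = 50.33 / 465.16 = 10.82%.
Change = 10.82% − 9.51% = +1.31 percentage points.

The unemployment rate changes by +1.31 percentage points.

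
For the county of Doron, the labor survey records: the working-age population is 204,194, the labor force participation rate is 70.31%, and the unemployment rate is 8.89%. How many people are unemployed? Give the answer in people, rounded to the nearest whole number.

About 12,763 are unemployed.

Labor force = 0.7031 × 204,194 = 143,569.
Unemployed = 0.0889 × 143,569 ≈ 12,763.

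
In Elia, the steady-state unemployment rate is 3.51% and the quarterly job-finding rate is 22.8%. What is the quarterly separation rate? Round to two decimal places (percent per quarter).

From u* = s/(s+f): s = u·f/(1−u).
s = 0.0351 × 22.8 / (1 − 0.0351) = 0.8003 / 0.9649 ≈ 0.83% per quarter.

Separation rate ≈ 0.83% per quarter.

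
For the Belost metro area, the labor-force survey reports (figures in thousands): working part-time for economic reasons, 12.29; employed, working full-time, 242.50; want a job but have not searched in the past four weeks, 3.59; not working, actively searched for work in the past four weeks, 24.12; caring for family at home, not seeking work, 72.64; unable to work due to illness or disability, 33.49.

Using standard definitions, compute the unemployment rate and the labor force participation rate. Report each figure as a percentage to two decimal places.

Unemployment rate ≈ 8.65%; labor force participation rate ≈ 71.77%.

Employed = 12.29 + 242.50 = 254.79 thousand (anyone who worked, including part-time for economic reasons, counts as employed).
Unemployed = 24.12 thousand.
Labor force = 254.79 + 24.12 = 278.91 thousand.
Not in labor force = 3.59 + 72.64 + 33.49 = 109.72 thousand (those not working and not actively searching are outside the labor force — including those who want a job but have given up searching).
Civilian working-age population = 278.91 + 109.72 = 388.63 thousand.
Unemployment rate = 24.12 / 278.91 = 8.65%.
Labor force participation rate = 278.91 / 388.63 = 71.77%.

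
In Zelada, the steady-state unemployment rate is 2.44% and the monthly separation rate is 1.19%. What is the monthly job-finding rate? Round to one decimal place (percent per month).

From u* = s/(s+f): f = s·(1−u)/u.
f = 1.19 × (1 − 0.0244) / 0.0244 = 1.1610 / 0.0244 ≈ 47.6% per month.

Job-finding rate ≈ 47.6% per month.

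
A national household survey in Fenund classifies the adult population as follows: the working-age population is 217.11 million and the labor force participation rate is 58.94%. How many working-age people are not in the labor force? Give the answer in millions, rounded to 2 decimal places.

Share not in the labor force = 1 − 0.5894 = 0.4106.
Not in labor force = 0.4106 × 217.11 ≈ 89.15 million.

About 89.15 million are not in the labor force.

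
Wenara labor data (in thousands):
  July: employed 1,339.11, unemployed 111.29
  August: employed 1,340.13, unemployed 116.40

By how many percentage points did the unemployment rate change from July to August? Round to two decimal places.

The unemployment rate changed by +0.32 percentage points.

July: labor force = 1,339.11 + 111.29 = 1,450.40; u = 111.29/1,450.40 = 7.67%.
August: labor force = 1,340.13 + 116.40 = 1,456.53; u = 116.40/1,456.53 = 7.99%.
Change = 7.99% − 7.67% = +0.32 pp.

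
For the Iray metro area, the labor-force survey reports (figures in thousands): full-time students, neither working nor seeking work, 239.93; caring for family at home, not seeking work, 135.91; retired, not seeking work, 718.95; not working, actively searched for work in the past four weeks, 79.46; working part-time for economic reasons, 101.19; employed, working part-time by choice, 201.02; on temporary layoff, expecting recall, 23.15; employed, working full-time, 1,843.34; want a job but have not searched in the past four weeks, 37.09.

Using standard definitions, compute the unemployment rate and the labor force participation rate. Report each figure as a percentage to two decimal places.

Unemployment rate ≈ 4.56%; labor force participation rate ≈ 66.51%.

Employed = 101.19 + 201.02 + 1,843.34 = 2,145.55 thousand (anyone who worked, including part-time for economic reasons, counts as employed).
Unemployed = 79.46 + 23.15 = 102.61 thousand (jobless and actively searching, or on temporary layoff).
Labor force = 2,145.55 + 102.61 = 2,248.16 thousand.
Not in labor force = 239.93 + 135.91 + 718.95 + 37.09 = 1,131.88 thousand (those not working and not actively searching are outside the labor force — including those who want a job but have given up searching).
Civilian working-age population = 2,248.16 + 1,131.88 = 3,380.04 thousand.
Unemployment rate = 102.61 / 2,248.16 = 4.56%.
Labor force participation rate = 2,248.16 / 3,380.04 = 66.51%.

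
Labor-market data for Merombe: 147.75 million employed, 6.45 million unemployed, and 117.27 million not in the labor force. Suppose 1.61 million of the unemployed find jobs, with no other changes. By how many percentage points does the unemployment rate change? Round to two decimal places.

Initially, labor force = 147.75 + 6.45 = 154.20 million, so u = 6.45/154.20 = 4.18%.
After the change, unemployed falls and employed rises by 1.61; labor force unchanged → E = 149.36, U = 4.84, labor force = 154.20 million.
New unemployment rate = 4.84 / 154.20 = 3.14%.
Change = 3.14% − 4.18% = −1.04 percentage points.

The unemployment rate changes by −1.04 percentage points.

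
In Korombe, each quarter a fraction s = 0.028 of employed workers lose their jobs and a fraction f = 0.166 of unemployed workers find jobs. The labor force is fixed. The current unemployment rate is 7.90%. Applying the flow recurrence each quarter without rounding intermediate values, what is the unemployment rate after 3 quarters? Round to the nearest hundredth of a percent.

With a fixed labor force, u_{t+1} = u_t + s·(1−u_t) − f·u_t = u_t·(1−s−f) + s.
Here 1−s−f = 0.806 and s = 0.028.
u_1 = 0.079000 × 0.806 + 0.028 = 0.091674.
u_2 = 0.091674 × 0.806 + 0.028 = 0.101889.
u_3 = 0.101889 × 0.806 + 0.028 = 0.110123.

Unemployment rate after three quarters ≈ 11.01%.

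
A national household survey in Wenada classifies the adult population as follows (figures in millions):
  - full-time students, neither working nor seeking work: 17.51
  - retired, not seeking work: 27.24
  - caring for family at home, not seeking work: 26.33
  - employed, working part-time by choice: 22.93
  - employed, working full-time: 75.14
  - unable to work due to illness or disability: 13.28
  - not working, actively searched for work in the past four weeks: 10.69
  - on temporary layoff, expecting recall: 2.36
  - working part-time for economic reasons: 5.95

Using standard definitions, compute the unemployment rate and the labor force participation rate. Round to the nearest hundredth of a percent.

Unemployment rate ≈ 11.15%; labor force participation rate ≈ 58.12%.

Employed = 22.93 + 75.14 + 5.95 = 104.02 million (anyone who worked, including part-time for economic reasons, counts as employed).
Unemployed = 10.69 + 2.36 = 13.05 million (jobless and actively searching, or on temporary layoff).
Labor force = 104.02 + 13.05 = 117.07 million.
Not in labor force = 17.51 + 27.24 + 26.33 + 13.28 = 84.36 million (those not working and not actively searching are outside the labor force).
Civilian working-age population = 117.07 + 84.36 = 201.43 million.
Unemployment rate = 13.05 / 117.07 = 11.15%.
Labor force participation rate = 117.07 / 201.43 = 58.12%.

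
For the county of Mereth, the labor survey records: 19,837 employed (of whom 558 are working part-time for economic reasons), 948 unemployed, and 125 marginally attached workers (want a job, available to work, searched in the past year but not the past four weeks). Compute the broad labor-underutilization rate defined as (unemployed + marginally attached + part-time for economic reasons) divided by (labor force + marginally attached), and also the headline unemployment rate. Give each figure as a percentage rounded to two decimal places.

Labor force = 19,837 + 948 = 20,785.
Numerator = 948 + 125 + 558 = 1,631.
Denominator = 20,785 + 125 = 20,910.
Broad rate = 1,631 / 20,910 = 7.80%.
Headline unemployment rate = 948 / 20,785 = 4.56%.

Broad underutilization rate ≈ 7.80%; headline unemployment rate ≈ 4.56%.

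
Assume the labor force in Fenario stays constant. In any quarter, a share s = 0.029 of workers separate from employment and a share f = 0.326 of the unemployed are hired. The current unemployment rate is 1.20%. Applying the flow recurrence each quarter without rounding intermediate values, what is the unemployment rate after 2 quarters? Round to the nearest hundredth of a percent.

Unemployment rate after two quarters ≈ 5.27%.

With a fixed labor force, u_{t+1} = u_t + s·(1−u_t) − f·u_t = u_t·(1−s−f) + s.
Here 1−s−f = 0.645 and s = 0.029.
u_1 = 0.012000 × 0.645 + 0.029 = 0.036740.
u_2 = 0.036740 × 0.645 + 0.029 = 0.052697.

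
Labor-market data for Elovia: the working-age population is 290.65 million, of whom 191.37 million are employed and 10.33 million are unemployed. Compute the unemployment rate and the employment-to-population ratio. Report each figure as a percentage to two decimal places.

Labor force = employed + unemployed = 191.37 + 10.33 = 201.70 million.
Unemployment rate = 10.33 / 201.70 = 5.12%.
Employment-population ratio = 191.37 / 290.65 = 65.84%.

Unemployment rate ≈ 5.12%; employment-population ratio ≈ 65.84%.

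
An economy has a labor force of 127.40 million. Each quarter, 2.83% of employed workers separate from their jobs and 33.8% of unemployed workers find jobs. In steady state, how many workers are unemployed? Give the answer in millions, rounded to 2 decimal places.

About 9.84 million are unemployed in steady state.

Steady-state unemployment rate u* = s/(s+f) = 2.83/(2.83+33.8) = 0.077259.
Unemployed = u* × labor force = 0.077259 × 127.40 ≈ 9.84 million.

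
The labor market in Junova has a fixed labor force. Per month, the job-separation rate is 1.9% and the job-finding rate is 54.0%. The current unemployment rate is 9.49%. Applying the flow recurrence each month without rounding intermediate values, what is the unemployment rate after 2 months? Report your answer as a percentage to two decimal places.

With a fixed labor force, u_{t+1} = u_t + s·(1−u_t) − f·u_t = u_t·(1−s−f) + s.
Here 1−s−f = 0.441 and s = 0.019.
u_1 = 0.094900 × 0.441 + 0.019 = 0.060851.
u_2 = 0.060851 × 0.441 + 0.019 = 0.045835.

Unemployment rate after two months ≈ 4.58%.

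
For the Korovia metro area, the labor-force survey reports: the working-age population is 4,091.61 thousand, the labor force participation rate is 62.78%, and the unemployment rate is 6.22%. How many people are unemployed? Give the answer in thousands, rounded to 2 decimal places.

About 159.77 thousand are unemployed.

Labor force = 0.6278 × 4,091.61 = 2,568.71 thousand.
Unemployed = 0.0622 × 2,568.71 ≈ 159.77 thousand.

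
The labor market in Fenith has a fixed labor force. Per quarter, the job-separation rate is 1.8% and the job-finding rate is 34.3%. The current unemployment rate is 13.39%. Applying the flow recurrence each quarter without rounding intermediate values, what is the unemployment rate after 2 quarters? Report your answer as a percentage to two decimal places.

Unemployment rate after two quarters ≈ 8.42%.

With a fixed labor force, u_{t+1} = u_t + s·(1−u_t) − f·u_t = u_t·(1−s−f) + s.
Here 1−s−f = 0.639 and s = 0.018.
u_1 = 0.133900 × 0.639 + 0.018 = 0.103562.
u_2 = 0.103562 × 0.639 + 0.018 = 0.084176.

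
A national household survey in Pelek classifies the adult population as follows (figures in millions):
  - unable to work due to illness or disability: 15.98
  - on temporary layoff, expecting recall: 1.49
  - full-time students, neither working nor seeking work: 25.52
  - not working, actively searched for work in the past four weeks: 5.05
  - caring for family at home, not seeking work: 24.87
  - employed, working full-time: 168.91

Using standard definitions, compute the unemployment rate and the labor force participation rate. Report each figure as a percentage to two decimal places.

Employed = 168.91 million.
Unemployed = 1.49 + 5.05 = 6.54 million (jobless and actively searching, or on temporary layoff).
Labor force = 168.91 + 6.54 = 175.45 million.
Not in labor force = 15.98 + 25.52 + 24.87 = 66.37 million (those not working and not actively searching are outside the labor force).
Civilian working-age population = 175.45 + 66.37 = 241.82 million.
Unemployment rate = 6.54 / 175.45 = 3.73%.
Labor force participation rate = 175.45 / 241.82 = 72.55%.

Unemployment rate ≈ 3.73%; labor force participation rate ≈ 72.55%.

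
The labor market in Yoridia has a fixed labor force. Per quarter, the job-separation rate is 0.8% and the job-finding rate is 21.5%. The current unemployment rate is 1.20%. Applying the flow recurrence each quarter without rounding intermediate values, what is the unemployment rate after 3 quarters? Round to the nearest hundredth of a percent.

With a fixed labor force, u_{t+1} = u_t + s·(1−u_t) − f·u_t = u_t·(1−s−f) + s.
Here 1−s−f = 0.777 and s = 0.008.
u_1 = 0.012000 × 0.777 + 0.008 = 0.017324.
u_2 = 0.017324 × 0.777 + 0.008 = 0.021461.
u_3 = 0.021461 × 0.777 + 0.008 = 0.024675.

Unemployment rate after three quarters ≈ 2.47%.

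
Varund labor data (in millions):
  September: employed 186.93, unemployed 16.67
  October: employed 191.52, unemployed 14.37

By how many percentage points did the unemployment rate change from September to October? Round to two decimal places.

The unemployment rate changed by −1.21 percentage points.

September: labor force = 186.93 + 16.67 = 203.60; u = 16.67/203.60 = 8.19%.
October: labor force = 191.52 + 14.37 = 205.89; u = 14.37/205.89 = 6.98%.
Change = 6.98% − 8.19% = −1.21 pp.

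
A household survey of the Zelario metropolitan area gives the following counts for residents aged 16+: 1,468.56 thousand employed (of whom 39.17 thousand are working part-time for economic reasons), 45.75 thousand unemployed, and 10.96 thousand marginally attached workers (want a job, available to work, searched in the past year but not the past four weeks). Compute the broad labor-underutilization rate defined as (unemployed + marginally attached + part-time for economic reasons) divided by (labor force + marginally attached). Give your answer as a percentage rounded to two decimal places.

Labor force = 1,468.56 + 45.75 = 1,514.31 thousand.
Numerator = 45.75 + 10.96 + 39.17 = 95.88 thousand.
Denominator = 1,514.31 + 10.96 = 1,525.27 thousand.
Broad rate = 95.88 / 1,525.27 = 6.29%.

Broad underutilization rate ≈ 6.29%.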